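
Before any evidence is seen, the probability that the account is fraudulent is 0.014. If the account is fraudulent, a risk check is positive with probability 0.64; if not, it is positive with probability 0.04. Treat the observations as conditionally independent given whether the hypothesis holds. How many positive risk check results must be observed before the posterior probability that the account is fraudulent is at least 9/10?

3

Prior odds: 0.014 ÷ 0.986 = 7/493.
Likelihood ratio of a positive = 0.64/0.04 = 16.
Target odds: 0.9 ÷ 0.1 = 9.
Need (7/493) × 16ⁿ ≥ 9, i.e. 16ⁿ ≥ 4437/7.
16² = 256 falls short of 4437/7 but 16³ = 4096 reaches it, so n = 3.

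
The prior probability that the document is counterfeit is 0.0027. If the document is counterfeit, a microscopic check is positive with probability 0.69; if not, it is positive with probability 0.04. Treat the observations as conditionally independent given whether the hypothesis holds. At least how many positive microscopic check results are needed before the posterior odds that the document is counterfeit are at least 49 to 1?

Prior odds = 0.0027/0.9973 = 27/9973.
Likelihood ratio of a positive = 0.69/0.04 = 17.25.
Target odds = 49.
Need (27/9973) × 17.25ⁿ ≥ 49, i.e. 17.25ⁿ ≥ 488677/27.
17.25³ = 5132.953125 falls short of 488677/27 but 17.25⁴ = 22667121/256 reaches it, so n = 4.

4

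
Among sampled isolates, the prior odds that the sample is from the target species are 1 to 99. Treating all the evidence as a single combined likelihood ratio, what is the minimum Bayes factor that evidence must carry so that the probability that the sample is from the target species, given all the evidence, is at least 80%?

396

Prior odds = 1/99.
Target odds = 0.8/0.2 = 4.
Required Bayes factor = 4 ÷ (1/99) = 396.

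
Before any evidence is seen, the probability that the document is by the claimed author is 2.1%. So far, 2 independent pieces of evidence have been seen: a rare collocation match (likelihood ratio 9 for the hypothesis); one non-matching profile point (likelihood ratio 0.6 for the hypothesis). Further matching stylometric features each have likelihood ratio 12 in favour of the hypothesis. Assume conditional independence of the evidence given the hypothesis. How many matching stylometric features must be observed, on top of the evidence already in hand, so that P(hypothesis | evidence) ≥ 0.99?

3

Prior odds = 0.021/0.979 = 21/979.
Combined Bayes factor of the evidence already in hand = 9 × 0.6 = 5.4.
Odds after that evidence = (21/979) × 5.4 = 567/4895.
Target odds = 0.99/0.01 = 99.
Need 12ⁿ ≥ 99 ÷ (567/4895) = 53845/63.
12² = 144 falls short of 53845/63 but 12³ = 1728 reaches it, so n = 3.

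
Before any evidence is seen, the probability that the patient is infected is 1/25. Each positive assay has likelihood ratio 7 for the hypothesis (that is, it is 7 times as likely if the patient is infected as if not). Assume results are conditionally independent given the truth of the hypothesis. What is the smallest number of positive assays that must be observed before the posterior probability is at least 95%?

4

Prior odds = 0.04/0.96 = 1/24.
Likelihood ratio per positive assay = 7.
Target odds: 0.95 ÷ 0.05 = 19.
Need (1/24) × 7ⁿ ≥ 19, i.e. 7ⁿ ≥ 456.
7³ = 343 falls short of 456 but 7⁴ = 2401 reaches it, so n = 4.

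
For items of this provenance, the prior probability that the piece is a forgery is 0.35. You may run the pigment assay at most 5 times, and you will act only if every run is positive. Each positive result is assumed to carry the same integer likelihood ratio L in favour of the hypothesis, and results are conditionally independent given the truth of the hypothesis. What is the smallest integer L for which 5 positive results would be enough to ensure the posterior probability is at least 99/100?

Prior odds = 0.35/0.65 = 7/13.
Target odds = 0.99/0.01 = 99.
Need L⁵ ≥ 99 ÷ (7/13) = 1287/7.
2⁵ = 32 < 1287/7 ≤ 243 = 3⁵, so L = 3.

3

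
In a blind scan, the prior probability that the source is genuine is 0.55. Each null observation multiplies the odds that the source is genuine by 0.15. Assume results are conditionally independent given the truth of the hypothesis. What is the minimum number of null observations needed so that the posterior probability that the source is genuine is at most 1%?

3

Prior odds = 0.55/0.45 = 11/9.
Likelihood ratio per null observation = 0.15.
Target posterior odds = 0.01/0.99 = 1/99.
Require 0.15ⁿ ≤ 1/99 ÷ (11/9) = 1/121.
0.15² = 0.0225 is still above 1/121 but 0.15³ = 0.003375 is at or below it, so n = 3.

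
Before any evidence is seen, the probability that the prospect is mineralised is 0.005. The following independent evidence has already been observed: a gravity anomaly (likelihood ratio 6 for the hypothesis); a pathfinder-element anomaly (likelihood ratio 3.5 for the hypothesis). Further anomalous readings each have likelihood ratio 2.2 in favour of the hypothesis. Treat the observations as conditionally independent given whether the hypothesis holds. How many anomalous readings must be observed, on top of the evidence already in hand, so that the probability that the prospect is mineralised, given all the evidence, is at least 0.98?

8

Prior odds = 0.005/0.995 = 1/199.
Combined Bayes factor of the evidence already in hand = 6 × 3.5 = 21.
Odds after that evidence = (1/199) × 21 = 21/199.
Target odds = 0.98/0.02 = 49.
Need 2.2ⁿ ≥ 49 ÷ (21/199) = 1393/3.
2.2⁷ = 19487171/78125 falls short of 1393/3 but 2.2⁸ = 214358881/390625 reaches it, so n = 8.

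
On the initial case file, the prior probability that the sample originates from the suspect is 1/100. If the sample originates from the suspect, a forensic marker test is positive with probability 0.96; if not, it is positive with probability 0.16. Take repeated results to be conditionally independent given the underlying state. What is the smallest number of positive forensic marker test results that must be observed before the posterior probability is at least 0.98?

5

Prior odds: 0.01 ÷ 0.99 = 1/99.
Likelihood ratio of a positive = 0.96/0.16 = 6.
Target odds: 0.98 ÷ 0.02 = 49.
Require 6ⁿ ≥ 49 ÷ (1/99) = 4851.
6⁴ = 1296 falls short of 4851 but 6⁵ = 7776 reaches it, so n = 5.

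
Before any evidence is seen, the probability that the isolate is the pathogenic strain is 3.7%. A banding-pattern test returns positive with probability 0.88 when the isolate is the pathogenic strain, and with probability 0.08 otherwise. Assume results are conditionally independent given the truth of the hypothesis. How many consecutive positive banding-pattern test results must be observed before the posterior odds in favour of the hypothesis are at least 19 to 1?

Prior odds = 0.037/0.963 = 37/963.
Likelihood ratio of a positive result = 0.88/0.08 = 11.
Target odds = 19.
Require 11ⁿ ≥ 19 ÷ (37/963) = 18297/37.
11² = 121 falls short of 18297/37 but 11³ = 1331 reaches it, so n = 3.

3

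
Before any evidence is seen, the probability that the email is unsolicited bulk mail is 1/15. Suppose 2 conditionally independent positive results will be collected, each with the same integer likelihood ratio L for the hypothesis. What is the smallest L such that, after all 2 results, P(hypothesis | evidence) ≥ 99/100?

Prior odds = (1/15)/(14/15) = 1/14.
Target odds = 0.99/0.01 = 99.
Need L² ≥ 99 ÷ (1/14) = 1386.
37² = 1369 < 1386 ≤ 1444 = 38², so L = 38.

38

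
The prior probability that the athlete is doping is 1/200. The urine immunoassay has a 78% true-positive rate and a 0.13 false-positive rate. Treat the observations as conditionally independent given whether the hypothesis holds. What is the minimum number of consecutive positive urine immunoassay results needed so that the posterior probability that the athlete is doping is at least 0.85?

Prior odds: 0.005 ÷ 0.995 = 1/199.
Likelihood ratio of a positive result = 0.78/0.13 = 6.
Target odds: 0.85 ÷ 0.15 = 17/3.
Need (1/199) × 6ⁿ ≥ 17/3, i.e. 6ⁿ ≥ 3383/3.
6³ = 216 falls short of 3383/3 but 6⁴ = 1296 reaches it, so n = 4.

4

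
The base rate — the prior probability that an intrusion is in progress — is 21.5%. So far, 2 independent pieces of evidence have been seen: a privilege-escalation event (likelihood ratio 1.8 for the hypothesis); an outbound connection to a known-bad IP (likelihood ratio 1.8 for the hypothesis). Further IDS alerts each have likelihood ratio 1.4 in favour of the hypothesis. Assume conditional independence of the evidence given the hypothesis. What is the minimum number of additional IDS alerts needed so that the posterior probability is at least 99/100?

15

Prior odds = 0.215/0.785 = 43/157.
Combined Bayes factor of the evidence already in hand = 1.8 × 1.8 = 3.24.
Odds after that evidence = (43/157) × 3.24 = 3483/3925.
Target odds = 0.99/0.01 = 99.
Need 1.4ⁿ ≥ 99 ÷ (3483/3925) = 43175/387.
1.4¹⁴ ≈111.12 falls short of 43175/387 but 1.4¹⁵ ≈155.568 reaches it, so n = 15.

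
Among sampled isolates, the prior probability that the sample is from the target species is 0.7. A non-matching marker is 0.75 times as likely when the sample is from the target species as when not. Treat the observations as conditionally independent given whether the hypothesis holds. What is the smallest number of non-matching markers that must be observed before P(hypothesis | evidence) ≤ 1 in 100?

19

Prior odds: 0.7 ÷ 0.3 = 7/3.
Likelihood ratio per non-matching marker = 0.75.
Target odds: 0.01 ÷ 0.99 = 1/99.
Need (7/3) × 0.75ⁿ ≤ 1/99, i.e. 0.75ⁿ ≤ 1/231.
0.75¹⁸ ≈0.00563771 is still above 1/231 but 0.75¹⁹ ≈0.00422828 is at or below it, so n = 19.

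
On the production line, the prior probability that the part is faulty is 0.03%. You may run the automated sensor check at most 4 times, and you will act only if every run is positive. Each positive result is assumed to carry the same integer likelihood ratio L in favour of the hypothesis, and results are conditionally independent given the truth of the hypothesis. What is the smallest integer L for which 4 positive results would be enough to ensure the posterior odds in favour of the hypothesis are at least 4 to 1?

Prior odds = 0.0003/0.9997 = 3/9997.
Target odds = 4.
Need L⁴ ≥ 4 ÷ (3/9997) = 39988/3.
10⁴ = 10000 < 39988/3 ≤ 14641 = 11⁴, so L = 11.

11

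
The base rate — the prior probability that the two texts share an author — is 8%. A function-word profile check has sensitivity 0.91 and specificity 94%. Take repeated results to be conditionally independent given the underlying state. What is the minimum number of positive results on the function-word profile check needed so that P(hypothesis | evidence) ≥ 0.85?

2

Prior odds = 0.08/0.92 = 2/23.
False-positive rate = 1 − 0.94 = 0.06; likelihood ratio of a positive = 0.91/0.06 = 91/6.
Target odds: 0.85 ÷ 0.15 = 17/3.
Require (91/6)ⁿ ≥ 17/3 ÷ (2/23) = 391/6.
(91/6)¹ = 91/6 falls short of 391/6 but (91/6)² = 8281/36 reaches it, so n = 2.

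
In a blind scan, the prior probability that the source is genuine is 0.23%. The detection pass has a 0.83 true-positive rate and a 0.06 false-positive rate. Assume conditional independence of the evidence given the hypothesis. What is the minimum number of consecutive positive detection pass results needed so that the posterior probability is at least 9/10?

4

Prior odds = 0.0023/0.9977 = 23/9977.
Likelihood ratio of a positive result = 0.83/0.06 = 83/6.
Target posterior odds = 0.9/0.1 = 9.
Need (23/9977) × (83/6)ⁿ ≥ 9, i.e. (83/6)ⁿ ≥ 89793/23.
(83/6)³ = 571787/216 falls short of 89793/23 but (83/6)⁴ = 47458321/1296 reaches it, so n = 4.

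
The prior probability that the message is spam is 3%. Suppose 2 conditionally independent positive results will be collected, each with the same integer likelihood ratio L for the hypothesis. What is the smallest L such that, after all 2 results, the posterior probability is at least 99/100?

57

Prior odds = 0.03/0.97 = 3/97.
Target odds = 0.99/0.01 = 99.
Need L² ≥ 99 ÷ (3/97) = 3201.
56² = 3136 < 3201 ≤ 3249 = 57², so L = 57.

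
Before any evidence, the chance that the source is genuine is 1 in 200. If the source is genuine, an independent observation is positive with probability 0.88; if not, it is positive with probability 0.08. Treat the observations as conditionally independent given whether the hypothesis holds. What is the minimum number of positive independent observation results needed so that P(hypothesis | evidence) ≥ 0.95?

4

Prior odds: 0.005 ÷ 0.995 = 1/199.
Likelihood ratio of a positive = 0.88/0.08 = 11.
Target posterior odds = 0.95/0.05 = 19.
Need (1/199) × 11ⁿ ≥ 19, i.e. 11ⁿ ≥ 3781.
11³ = 1331 falls short of 3781 but 11⁴ = 14641 reaches it, so n = 4.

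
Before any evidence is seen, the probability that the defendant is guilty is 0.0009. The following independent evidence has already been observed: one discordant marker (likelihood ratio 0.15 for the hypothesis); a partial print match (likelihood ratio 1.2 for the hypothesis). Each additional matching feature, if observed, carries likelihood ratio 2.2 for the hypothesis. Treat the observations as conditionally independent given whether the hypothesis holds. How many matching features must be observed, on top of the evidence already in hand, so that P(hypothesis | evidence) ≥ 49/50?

Prior odds = 0.0009/0.9991 = 9/9991.
Combined Bayes factor of the evidence already in hand = 0.15 × 1.2 = 0.18.
Odds after that evidence = (9/9991) × 0.18 = 81/499550.
Target odds = 0.98/0.02 = 49.
Need 2.2ⁿ ≥ 49 ÷ (81/499550) = 24477950/81.
2.2¹⁶ ≈301136 falls short of 24477950/81 but 2.2¹⁷ ≈662500 reaches it, so n = 17.

17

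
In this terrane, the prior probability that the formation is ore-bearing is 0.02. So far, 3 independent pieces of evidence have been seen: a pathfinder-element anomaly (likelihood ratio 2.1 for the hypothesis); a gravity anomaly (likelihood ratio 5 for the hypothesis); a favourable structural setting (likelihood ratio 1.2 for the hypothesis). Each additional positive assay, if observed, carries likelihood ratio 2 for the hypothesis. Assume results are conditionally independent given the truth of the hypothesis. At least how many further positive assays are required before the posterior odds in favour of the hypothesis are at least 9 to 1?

Prior odds = 0.02/0.98 = 1/49.
Combined Bayes factor of the evidence already in hand = 2.1 × 5 × 1.2 = 12.6.
Odds after that evidence = (1/49) × 12.6 = 9/35.
Target odds = 9.
Need 2ⁿ ≥ 9 ÷ (9/35) = 35.
2⁵ = 32 falls short of 35 but 2⁶ = 64 reaches it, so n = 6.

6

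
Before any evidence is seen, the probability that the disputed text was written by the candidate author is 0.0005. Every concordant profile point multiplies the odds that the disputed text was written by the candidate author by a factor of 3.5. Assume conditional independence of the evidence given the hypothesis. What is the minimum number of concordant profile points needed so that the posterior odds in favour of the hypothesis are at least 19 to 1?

Prior odds: 0.0005 ÷ 0.9995 = 1/1999.
Likelihood ratio per concordant profile point = 3.5.
Target odds = 19.
Require 3.5ⁿ ≥ 19 ÷ (1/1999) = 37981.
3.5⁸ = 5764801/256 falls short of 37981 but 3.5⁹ = 40353607/512 reaches it, so n = 9.

9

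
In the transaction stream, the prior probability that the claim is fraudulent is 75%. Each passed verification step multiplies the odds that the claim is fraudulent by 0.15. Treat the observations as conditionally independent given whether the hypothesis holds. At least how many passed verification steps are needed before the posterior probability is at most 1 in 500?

4

Prior odds: 0.75 ÷ 0.25 = 3.
Likelihood ratio per passed verification step = 0.15.
Target posterior odds = 0.002/0.998 = 1/499.
Need 3 × 0.15ⁿ ≤ 1/499, i.e. 0.15ⁿ ≤ 1/1497.
0.15³ = 0.003375 is still above 1/1497 but 0.15⁴ = 81/160000 is at or below it, so n = 4.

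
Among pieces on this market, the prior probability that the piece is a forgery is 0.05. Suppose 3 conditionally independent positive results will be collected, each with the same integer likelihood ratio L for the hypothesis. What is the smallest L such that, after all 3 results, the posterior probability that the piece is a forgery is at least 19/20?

Prior odds = 0.05/0.95 = 1/19.
Target odds = 0.95/0.05 = 19.
Need L³ ≥ 19 ÷ (1/19) = 361.
7³ = 343 < 361 ≤ 512 = 8³, so L = 8.

8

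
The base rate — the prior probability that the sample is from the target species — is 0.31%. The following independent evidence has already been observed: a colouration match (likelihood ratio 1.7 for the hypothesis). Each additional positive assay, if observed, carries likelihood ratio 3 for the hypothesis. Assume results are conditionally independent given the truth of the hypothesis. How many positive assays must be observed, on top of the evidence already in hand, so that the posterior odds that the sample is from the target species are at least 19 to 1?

8

Prior odds = 0.0031/0.9969 = 31/9969.
Bayes factor of the evidence already in hand = 1.7.
Odds after that evidence = (31/9969) × 1.7 = 527/99690.
Target odds = 19.
Need 3ⁿ ≥ 19 ÷ (527/99690) = 1894110/527.
3⁷ = 2187 falls short of 1894110/527 but 3⁸ = 6561 reaches it, so n = 8.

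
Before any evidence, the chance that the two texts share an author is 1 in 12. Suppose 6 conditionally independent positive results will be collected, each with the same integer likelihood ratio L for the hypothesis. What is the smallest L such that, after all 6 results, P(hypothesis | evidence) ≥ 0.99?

Prior odds = (1/12)/(11/12) = 1/11.
Target odds = 0.99/0.01 = 99.
Need L⁶ ≥ 99 ÷ (1/11) = 1089.
3⁶ = 729 < 1089 ≤ 4096 = 4⁶, so L = 4.

4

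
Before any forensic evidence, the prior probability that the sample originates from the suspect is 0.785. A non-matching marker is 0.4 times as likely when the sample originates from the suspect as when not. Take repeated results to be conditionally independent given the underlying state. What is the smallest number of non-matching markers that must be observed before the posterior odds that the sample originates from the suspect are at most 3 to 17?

4

Prior odds: 0.785 ÷ 0.215 = 157/43.
Likelihood ratio per non-matching marker = 0.4.
Target odds = 3/17.
Need (157/43) × 0.4ⁿ ≤ 3/17, i.e. 0.4ⁿ ≤ 129/2669.
0.4³ = 0.064 is still above 129/2669 but 0.4⁴ = 0.0256 is at or below it, so n = 4.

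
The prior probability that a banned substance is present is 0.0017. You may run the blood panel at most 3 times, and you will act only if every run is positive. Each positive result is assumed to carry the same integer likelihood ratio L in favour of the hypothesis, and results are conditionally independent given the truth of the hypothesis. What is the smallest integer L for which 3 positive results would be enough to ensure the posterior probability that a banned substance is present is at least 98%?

31

Prior odds = 0.0017/0.9983 = 17/9983.
Target odds = 0.98/0.02 = 49.
Need L³ ≥ 49 ÷ (17/9983) = 489167/17.
30³ = 27000 < 489167/17 ≤ 29791 = 31³, so L = 31.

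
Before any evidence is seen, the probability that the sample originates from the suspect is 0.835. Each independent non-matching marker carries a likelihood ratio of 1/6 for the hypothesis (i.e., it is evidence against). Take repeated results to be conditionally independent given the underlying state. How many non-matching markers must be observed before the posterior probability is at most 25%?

2

Prior odds: 0.835 ÷ 0.165 = 167/33.
Likelihood ratio per non-matching marker = 1/6.
Target posterior odds = 0.25/0.75 = 1/3.
Require (1/6)ⁿ ≤ 1/3 ÷ (167/33) = 11/167.
(1/6)¹ = 1/6 is still above 11/167 but (1/6)² = 1/36 is at or below it, so n = 2.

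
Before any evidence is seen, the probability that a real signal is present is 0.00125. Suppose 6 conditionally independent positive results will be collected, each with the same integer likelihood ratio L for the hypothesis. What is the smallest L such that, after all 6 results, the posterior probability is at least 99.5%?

Prior odds = 0.00125/0.99875 = 1/799.
Target odds = 0.995/0.005 = 199.
Need L⁶ ≥ 199 ÷ (1/799) = 159001.
7⁶ = 117649 < 159001 ≤ 262144 = 8⁶, so L = 8.

8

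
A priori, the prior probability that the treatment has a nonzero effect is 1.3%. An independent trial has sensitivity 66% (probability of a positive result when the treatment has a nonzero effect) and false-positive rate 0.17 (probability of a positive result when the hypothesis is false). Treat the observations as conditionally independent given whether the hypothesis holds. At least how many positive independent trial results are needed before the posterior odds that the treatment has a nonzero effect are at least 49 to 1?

Prior odds: 0.013 ÷ 0.987 = 13/987.
Likelihood ratio of a positive result = 0.66/0.17 = 66/17.
Target odds = 49.
Require (66/17)ⁿ ≥ 49 ÷ (13/987) = 48363/13.
(66/17)⁶ ≈3424.29 falls short of 48363/13 but (66/17)⁷ ≈13294.3 reaches it, so n = 7.

7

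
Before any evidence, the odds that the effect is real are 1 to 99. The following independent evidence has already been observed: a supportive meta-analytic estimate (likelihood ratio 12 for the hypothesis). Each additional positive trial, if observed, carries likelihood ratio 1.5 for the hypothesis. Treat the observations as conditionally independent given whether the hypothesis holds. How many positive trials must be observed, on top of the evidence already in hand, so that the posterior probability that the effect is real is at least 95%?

Prior odds = 1/99.
Bayes factor of the evidence already in hand = 12.
Odds after that evidence = (1/99) × 12 = 4/33.
Target odds = 0.95/0.05 = 19.
Need 1.5ⁿ ≥ 19 ÷ (4/33) = 156.75.
1.5¹² = 531441/4096 falls short of 156.75 but 1.5¹³ = 1594323/8192 reaches it, so n = 13.

13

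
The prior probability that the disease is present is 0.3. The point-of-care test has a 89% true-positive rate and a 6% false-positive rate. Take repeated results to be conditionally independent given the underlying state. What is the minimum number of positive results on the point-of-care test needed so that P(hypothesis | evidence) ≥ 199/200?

Prior odds: 0.3 ÷ 0.7 = 3/7.
Likelihood ratio of a positive result = 0.89/0.06 = 89/6.
Target posterior odds = 0.995/0.005 = 199.
Require (89/6)ⁿ ≥ 199 ÷ (3/7) = 1393/3.
(89/6)² = 7921/36 falls short of 1393/3 but (89/6)³ = 704969/216 reaches it, so n = 3.

3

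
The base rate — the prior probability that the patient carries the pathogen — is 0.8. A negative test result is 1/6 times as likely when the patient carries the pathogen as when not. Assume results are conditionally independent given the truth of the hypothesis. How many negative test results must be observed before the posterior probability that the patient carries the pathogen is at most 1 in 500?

5

Prior odds = 0.8/0.2 = 4.
Likelihood ratio per negative test result = 1/6.
Target posterior odds = 0.002/0.998 = 1/499.
Require (1/6)ⁿ ≤ 1/499 ÷ 4 = 1/1996.
(1/6)⁴ = 1/1296 is still above 1/1996 but (1/6)⁵ = 1/7776 is at or below it, so n = 5.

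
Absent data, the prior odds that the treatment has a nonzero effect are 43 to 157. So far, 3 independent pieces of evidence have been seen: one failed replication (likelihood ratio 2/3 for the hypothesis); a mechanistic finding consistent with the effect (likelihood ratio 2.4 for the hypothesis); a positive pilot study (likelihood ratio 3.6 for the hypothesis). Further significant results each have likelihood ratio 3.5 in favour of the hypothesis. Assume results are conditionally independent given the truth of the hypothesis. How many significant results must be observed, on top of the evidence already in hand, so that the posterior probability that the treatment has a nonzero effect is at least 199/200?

Prior odds = 43/157.
Combined Bayes factor of the evidence already in hand = (2/3) × 2.4 × 3.6 = 5.76.
Odds after that evidence = (43/157) × 5.76 = 6192/3925.
Target odds = 0.995/0.005 = 199.
Need 3.5ⁿ ≥ 199 ÷ (6192/3925) = 781075/6192.
3.5³ = 42.875 falls short of 781075/6192 but 3.5⁴ = 150.0625 reaches it, so n = 4.

4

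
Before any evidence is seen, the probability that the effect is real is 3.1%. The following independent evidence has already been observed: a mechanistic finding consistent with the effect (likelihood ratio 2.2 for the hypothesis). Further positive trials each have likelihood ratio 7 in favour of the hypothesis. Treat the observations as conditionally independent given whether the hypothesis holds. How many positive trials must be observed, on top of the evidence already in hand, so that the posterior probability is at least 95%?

3

Prior odds = 0.031/0.969 = 31/969.
Bayes factor of the evidence already in hand = 2.2.
Odds after that evidence = (31/969) × 2.2 = 341/4845.
Target odds = 0.95/0.05 = 19.
Need 7ⁿ ≥ 19 ÷ (341/4845) = 92055/341.
7² = 49 falls short of 92055/341 but 7³ = 343 reaches it, so n = 3.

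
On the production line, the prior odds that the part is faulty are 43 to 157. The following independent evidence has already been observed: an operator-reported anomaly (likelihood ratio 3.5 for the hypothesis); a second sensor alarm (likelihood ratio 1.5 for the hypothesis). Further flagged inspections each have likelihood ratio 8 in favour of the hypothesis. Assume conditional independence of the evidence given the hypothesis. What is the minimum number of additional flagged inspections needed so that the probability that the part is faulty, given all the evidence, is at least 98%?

2

Prior odds = 43/157.
Combined Bayes factor of the evidence already in hand = 3.5 × 1.5 = 5.25.
Odds after that evidence = (43/157) × 5.25 = 903/628.
Target odds = 0.98/0.02 = 49.
Need 8ⁿ ≥ 49 ÷ (903/628) = 4396/129.
8¹ = 8 falls short of 4396/129 but 8² = 64 reaches it, so n = 2.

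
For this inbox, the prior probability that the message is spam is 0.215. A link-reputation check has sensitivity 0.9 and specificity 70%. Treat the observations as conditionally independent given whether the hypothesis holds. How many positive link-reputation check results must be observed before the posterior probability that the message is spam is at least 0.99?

6

Prior odds: 0.215 ÷ 0.785 = 43/157.
False-positive rate = 1 − 0.7 = 0.3; likelihood ratio of a positive = 0.9/0.3 = 3.
Target odds: 0.99 ÷ 0.01 = 99.
Need (43/157) × 3ⁿ ≥ 99, i.e. 3ⁿ ≥ 15543/43.
3⁵ = 243 falls short of 15543/43 but 3⁶ = 729 reaches it, so n = 6.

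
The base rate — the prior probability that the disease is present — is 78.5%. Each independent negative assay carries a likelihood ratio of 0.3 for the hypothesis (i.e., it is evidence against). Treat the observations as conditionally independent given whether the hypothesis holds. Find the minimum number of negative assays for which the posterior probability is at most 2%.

5

Prior odds: 0.785 ÷ 0.215 = 157/43.
Likelihood ratio per negative assay = 0.3.
Target odds: 0.02 ÷ 0.98 = 1/49.
Require 0.3ⁿ ≤ 1/49 ÷ (157/43) = 43/7693.
0.3⁴ = 0.0081 is still above 43/7693 but 0.3⁵ = 243/100000 is at or below it, so n = 5.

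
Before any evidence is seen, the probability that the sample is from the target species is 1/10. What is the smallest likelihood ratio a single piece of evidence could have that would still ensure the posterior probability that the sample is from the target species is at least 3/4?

Prior odds = 0.1/0.9 = 1/9.
Target odds = 0.75/0.25 = 3.
Required Bayes factor = 3 ÷ (1/9) = 27.

27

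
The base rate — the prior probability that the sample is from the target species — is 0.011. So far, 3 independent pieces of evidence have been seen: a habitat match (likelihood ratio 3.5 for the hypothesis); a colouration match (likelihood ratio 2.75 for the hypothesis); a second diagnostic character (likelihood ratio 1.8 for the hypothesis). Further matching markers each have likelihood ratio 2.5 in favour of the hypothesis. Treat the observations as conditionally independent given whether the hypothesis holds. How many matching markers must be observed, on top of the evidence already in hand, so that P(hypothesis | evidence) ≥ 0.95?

6

Prior odds = 0.011/0.989 = 11/989.
Combined Bayes factor of the evidence already in hand = 3.5 × 2.75 × 1.8 = 17.325.
Odds after that evidence = (11/989) × 17.325 = 7623/39560.
Target odds = 0.95/0.05 = 19.
Need 2.5ⁿ ≥ 19 ÷ (7623/39560) = 751640/7623.
2.5⁵ = 97.65625 falls short of 751640/7623 but 2.5⁶ = 244.140625 reaches it, so n = 6.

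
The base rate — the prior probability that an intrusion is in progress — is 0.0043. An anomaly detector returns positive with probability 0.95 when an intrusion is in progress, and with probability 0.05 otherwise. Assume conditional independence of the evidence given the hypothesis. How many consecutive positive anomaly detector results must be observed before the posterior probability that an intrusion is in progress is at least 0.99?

4

Prior odds = 0.0043/0.9957 = 43/9957.
Likelihood ratio of a positive result = 0.95/0.05 = 19.
Target odds: 0.99 ÷ 0.01 = 99.
Need (43/9957) × 19ⁿ ≥ 99, i.e. 19ⁿ ≥ 985743/43.
19³ = 6859 falls short of 985743/43 but 19⁴ = 130321 reaches it, so n = 4.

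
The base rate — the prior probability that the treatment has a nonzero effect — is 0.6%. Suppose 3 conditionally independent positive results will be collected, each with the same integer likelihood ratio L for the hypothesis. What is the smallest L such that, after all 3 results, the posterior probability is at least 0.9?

12

Prior odds = 0.006/0.994 = 3/497.
Target odds = 0.9/0.1 = 9.
Need L³ ≥ 9 ÷ (3/497) = 1491.
11³ = 1331 < 1491 ≤ 1728 = 12³, so L = 12.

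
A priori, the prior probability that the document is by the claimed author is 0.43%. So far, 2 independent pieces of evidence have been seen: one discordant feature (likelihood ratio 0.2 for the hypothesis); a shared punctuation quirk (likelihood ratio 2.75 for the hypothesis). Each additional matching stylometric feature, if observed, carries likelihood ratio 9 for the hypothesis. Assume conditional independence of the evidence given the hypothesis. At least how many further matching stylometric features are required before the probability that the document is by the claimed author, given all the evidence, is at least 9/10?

4

Prior odds = 0.0043/0.9957 = 43/9957.
Combined Bayes factor of the evidence already in hand = 0.2 × 2.75 = 0.55.
Odds after that evidence = (43/9957) × 0.55 = 473/199140.
Target odds = 0.9/0.1 = 9.
Need 9ⁿ ≥ 9 ÷ (473/199140) = 1792260/473.
9³ = 729 falls short of 1792260/473 but 9⁴ = 6561 reaches it, so n = 4.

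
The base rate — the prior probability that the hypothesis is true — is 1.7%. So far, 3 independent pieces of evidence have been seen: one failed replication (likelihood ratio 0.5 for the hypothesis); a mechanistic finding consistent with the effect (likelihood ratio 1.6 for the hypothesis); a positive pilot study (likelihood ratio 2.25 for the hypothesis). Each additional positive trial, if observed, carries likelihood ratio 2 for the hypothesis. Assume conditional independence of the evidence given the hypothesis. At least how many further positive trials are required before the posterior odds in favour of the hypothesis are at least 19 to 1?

10

Prior odds = 0.017/0.983 = 17/983.
Combined Bayes factor of the evidence already in hand = 0.5 × 1.6 × 2.25 = 1.8.
Odds after that evidence = (17/983) × 1.8 = 153/4915.
Target odds = 19.
Need 2ⁿ ≥ 19 ÷ (153/4915) = 93385/153.
2⁹ = 512 falls short of 93385/153 but 2¹⁰ = 1024 reaches it, so n = 10.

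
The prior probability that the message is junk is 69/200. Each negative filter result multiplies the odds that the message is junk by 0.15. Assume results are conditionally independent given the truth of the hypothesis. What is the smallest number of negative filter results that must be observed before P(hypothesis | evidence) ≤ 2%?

Prior odds: 0.345 ÷ 0.655 = 69/131.
Likelihood ratio per negative filter result = 0.15.
Target posterior odds = 0.02/0.98 = 1/49.
Need (69/131) × 0.15ⁿ ≤ 1/49, i.e. 0.15ⁿ ≤ 131/3381.
0.15¹ = 0.15 is still above 131/3381 but 0.15² = 0.0225 is at or below it, so n = 2.

2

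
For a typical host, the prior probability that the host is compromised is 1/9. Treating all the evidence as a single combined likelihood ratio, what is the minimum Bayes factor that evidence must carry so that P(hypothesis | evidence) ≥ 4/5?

Prior odds = (1/9)/(8/9) = 0.125.
Target odds = 0.8/0.2 = 4.
Required Bayes factor = 4 ÷ 0.125 = 32.

32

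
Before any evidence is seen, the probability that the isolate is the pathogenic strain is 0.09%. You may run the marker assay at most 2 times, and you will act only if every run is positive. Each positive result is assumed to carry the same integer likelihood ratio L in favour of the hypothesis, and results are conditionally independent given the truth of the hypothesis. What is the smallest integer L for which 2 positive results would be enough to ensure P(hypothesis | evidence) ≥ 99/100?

332

Prior odds = 0.0009/0.9991 = 9/9991.
Target odds = 0.99/0.01 = 99.
Need L² ≥ 99 ÷ (9/9991) = 109901.
331² = 109561 < 109901 ≤ 110224 = 332², so L = 332.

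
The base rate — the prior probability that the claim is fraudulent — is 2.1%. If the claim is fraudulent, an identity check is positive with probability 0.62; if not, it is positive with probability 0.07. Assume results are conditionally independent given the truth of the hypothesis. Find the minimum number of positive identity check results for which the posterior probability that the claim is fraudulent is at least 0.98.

Prior odds = 0.021/0.979 = 21/979.
Likelihood ratio of a positive = 0.62/0.07 = 62/7.
Target odds: 0.98 ÷ 0.02 = 49.
Need (21/979) × (62/7)ⁿ ≥ 49, i.e. (62/7)ⁿ ≥ 6853/3.
(62/7)³ = 238328/343 falls short of 6853/3 but (62/7)⁴ = 14776336/2401 reaches it, so n = 4.

4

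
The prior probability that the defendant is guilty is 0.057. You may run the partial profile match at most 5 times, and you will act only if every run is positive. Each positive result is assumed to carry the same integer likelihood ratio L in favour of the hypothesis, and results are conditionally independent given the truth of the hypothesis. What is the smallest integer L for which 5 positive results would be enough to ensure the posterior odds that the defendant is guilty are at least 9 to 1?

3

Prior odds = 0.057/0.943 = 57/943.
Target odds = 9.
Need L⁵ ≥ 9 ÷ (57/943) = 2829/19.
2⁵ = 32 < 2829/19 ≤ 243 = 3⁵, so L = 3.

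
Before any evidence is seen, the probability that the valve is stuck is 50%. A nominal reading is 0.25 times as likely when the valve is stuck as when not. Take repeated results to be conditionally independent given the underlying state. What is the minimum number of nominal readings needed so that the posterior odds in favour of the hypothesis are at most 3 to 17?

2

Prior odds: 0.5 ÷ 0.5 = 1.
Likelihood ratio per nominal reading = 0.25.
Target odds = 3/17.
Require 0.25ⁿ ≤ 3/17 ÷ 1 = 3/17.
0.25¹ = 0.25 is still above 3/17 but 0.25² = 0.0625 is at or below it, so n = 2.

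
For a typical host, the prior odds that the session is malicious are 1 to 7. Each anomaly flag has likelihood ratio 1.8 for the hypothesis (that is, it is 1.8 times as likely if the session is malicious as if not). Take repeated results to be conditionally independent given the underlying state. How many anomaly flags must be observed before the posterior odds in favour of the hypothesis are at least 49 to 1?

Prior odds = 1/7.
Likelihood ratio per anomaly flag = 1.8.
Target odds = 49.
Need (1/7) × 1.8ⁿ ≥ 49, i.e. 1.8ⁿ ≥ 343.
1.8⁹ = 387420489/1953125 falls short of 343 but 1.8¹⁰ ≈357.047 reaches it, so n = 10.

10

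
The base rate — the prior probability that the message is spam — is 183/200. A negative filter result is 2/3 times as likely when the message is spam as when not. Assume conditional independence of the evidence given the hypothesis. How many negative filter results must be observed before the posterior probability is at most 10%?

12

Prior odds: 0.915 ÷ 0.085 = 183/17.
Likelihood ratio per negative filter result = 2/3.
Target odds: 0.1 ÷ 0.9 = 1/9.
Require (2/3)ⁿ ≤ 1/9 ÷ (183/17) = 17/1647.
(2/3)¹¹ = 2048/177147 is still above 17/1647 but (2/3)¹² = 4096/531441 is at or below it, so n = 12.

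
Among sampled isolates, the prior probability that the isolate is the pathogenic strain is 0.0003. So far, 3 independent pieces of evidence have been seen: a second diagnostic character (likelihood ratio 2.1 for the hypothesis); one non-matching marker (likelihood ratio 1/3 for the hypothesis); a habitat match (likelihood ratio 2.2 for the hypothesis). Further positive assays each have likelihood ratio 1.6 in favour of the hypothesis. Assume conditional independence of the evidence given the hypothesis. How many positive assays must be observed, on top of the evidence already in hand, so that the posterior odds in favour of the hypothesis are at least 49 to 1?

25

Prior odds = 0.0003/0.9997 = 3/9997.
Combined Bayes factor of the evidence already in hand = 2.1 × (1/3) × 2.2 = 1.54.
Odds after that evidence = (3/9997) × 1.54 = 231/499850.
Target odds = 49.
Need 1.6ⁿ ≥ 49 ÷ (231/499850) = 3498950/33.
1.6²⁴ ≈79228.2 falls short of 3498950/33 but 1.6²⁵ ≈126765 reaches it, so n = 25.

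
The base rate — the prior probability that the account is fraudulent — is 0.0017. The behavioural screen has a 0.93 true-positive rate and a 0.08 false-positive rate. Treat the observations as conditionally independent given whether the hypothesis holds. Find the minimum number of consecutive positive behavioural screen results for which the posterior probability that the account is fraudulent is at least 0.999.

6

Prior odds: 0.0017 ÷ 0.9983 = 17/9983.
Likelihood ratio of a positive result = 0.93/0.08 = 11.625.
Target odds: 0.999 ÷ 0.001 = 999.
Require 11.625ⁿ ≥ 999 ÷ (17/9983) = 9973017/17.
11.625⁵ ≈212307 falls short of 9973017/17 but 11.625⁶ ≈2.46807e+06 reaches it, so n = 6.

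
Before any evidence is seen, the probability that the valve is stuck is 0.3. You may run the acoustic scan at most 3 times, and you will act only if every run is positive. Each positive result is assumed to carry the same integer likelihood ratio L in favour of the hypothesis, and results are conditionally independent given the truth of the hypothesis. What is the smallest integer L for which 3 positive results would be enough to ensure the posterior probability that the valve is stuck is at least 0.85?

Prior odds = 0.3/0.7 = 3/7.
Target odds = 0.85/0.15 = 17/3.
Need L³ ≥ 17/3 ÷ (3/7) = 119/9.
2³ = 8 < 119/9 ≤ 27 = 3³, so L = 3.

3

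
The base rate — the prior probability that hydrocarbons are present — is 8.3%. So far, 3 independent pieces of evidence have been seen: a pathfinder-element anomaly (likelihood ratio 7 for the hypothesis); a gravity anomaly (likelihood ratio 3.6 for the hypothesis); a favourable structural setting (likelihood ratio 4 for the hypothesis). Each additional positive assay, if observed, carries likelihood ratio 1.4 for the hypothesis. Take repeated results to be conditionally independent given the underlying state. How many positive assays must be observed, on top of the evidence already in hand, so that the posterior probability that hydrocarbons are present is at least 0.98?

Prior odds = 0.083/0.917 = 83/917.
Combined Bayes factor of the evidence already in hand = 7 × 3.6 × 4 = 100.8.
Odds after that evidence = (83/917) × 100.8 = 5976/655.
Target odds = 0.98/0.02 = 49.
Need 1.4ⁿ ≥ 49 ÷ (5976/655) = 32095/5976.
1.4⁴ = 3.8416 falls short of 32095/5976 but 1.4⁵ = 5.37824 reaches it, so n = 5.

5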